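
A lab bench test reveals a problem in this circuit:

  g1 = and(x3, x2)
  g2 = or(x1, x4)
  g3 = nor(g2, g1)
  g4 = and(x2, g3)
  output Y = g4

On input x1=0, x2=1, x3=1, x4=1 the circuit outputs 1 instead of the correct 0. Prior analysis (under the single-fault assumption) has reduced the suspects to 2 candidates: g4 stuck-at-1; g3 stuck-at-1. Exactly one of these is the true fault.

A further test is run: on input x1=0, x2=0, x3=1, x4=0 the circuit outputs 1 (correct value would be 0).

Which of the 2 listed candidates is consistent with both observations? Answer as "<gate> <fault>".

g4 stuck-at-1

Evaluate each candidate on input x1=0, x2=0, x3=1, x4=0:
  g4 stuck-at-1: g1=0, g2=0, g3=1, g4=1 [stuck-at-1] → 1 — matches
  g3 stuck-at-1: g1=0, g2=0, g3=1 [stuck-at-1], g4=0 → 0 — eliminated
Only g4 stuck-at-1 reproduces the observed 1.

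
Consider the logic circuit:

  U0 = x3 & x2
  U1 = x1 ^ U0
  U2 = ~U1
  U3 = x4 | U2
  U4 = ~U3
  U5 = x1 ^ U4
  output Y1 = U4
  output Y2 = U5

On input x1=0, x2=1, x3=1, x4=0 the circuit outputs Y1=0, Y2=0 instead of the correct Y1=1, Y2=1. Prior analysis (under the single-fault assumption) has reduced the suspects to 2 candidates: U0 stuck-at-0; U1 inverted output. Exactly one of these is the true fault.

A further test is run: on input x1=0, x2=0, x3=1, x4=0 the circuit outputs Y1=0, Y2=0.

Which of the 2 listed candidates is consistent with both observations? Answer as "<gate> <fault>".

Evaluate each candidate on input x1=0, x2=0, x3=1, x4=0:
  U0 stuck-at-0: U0=0 [stuck-at-0], U1=0, U2=1, U3=1, U4=0, U5=0 → Y1=0, Y2=0 — matches
  U1 inverted output: U0=0, U1=1 [inverted output], U2=0, U3=0, U4=1, U5=1 → Y1=1, Y2=1 — eliminated
Only U0 stuck-at-0 reproduces the observed Y1=0, Y2=0.

U0 stuck-at-0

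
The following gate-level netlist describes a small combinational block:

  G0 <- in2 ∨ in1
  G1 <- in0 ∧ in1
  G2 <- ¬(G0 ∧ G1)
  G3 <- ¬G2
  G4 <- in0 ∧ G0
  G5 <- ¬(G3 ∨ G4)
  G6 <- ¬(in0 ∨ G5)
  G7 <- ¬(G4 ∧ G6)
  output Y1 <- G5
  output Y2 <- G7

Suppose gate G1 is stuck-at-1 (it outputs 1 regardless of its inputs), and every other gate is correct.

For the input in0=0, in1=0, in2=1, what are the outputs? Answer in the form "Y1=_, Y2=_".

Y1=0, Y2=1

Propagate with G1 forced: G0=1, G1=1 [stuck-at-1], G2=0, G3=1, G4=0, G5=0, G6=1, G7=1.
So the outputs are Y1=0, Y2=1. (Without the fault they would be Y1=1, Y2=1.)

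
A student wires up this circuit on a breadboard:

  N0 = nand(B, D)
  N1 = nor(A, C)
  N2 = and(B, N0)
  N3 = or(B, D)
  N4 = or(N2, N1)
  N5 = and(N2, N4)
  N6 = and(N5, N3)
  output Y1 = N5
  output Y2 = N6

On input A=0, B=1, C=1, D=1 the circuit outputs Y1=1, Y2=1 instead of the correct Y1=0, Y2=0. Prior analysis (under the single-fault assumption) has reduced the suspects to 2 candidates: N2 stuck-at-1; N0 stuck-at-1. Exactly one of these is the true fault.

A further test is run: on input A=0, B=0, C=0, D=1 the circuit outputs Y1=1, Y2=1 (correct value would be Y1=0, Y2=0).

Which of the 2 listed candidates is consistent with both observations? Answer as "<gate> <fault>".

Evaluate each candidate on input A=0, B=0, C=0, D=1:
  N2 stuck-at-1: N0=1, N1=1, N2=1 [stuck-at-1], N3=1, N4=1, N5=1, N6=1 → Y1=1, Y2=1 — matches
  N0 stuck-at-1: N0=1 [stuck-at-1], N1=1, N2=0, N3=1, N4=1, N5=0, N6=0 → Y1=0, Y2=0 — eliminated
Only N2 stuck-at-1 reproduces the observed Y1=1, Y2=1.

N2 stuck-at-1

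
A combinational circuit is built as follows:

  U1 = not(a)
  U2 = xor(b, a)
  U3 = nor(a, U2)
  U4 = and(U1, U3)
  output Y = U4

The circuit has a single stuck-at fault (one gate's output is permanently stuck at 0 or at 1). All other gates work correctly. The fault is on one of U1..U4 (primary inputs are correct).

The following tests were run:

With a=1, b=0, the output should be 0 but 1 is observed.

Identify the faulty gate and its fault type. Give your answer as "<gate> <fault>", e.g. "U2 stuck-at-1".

Fault-free values for test 1 (a=1, b=0): U1=0, U2=1, U3=0, U4=0, giving Y=0. Observed 1.
Test 1: faults giving observed 1 are {U4 stuck-at-1}.
Only U4 stuck-at-1 is consistent with every test.

U4 stuck-at-1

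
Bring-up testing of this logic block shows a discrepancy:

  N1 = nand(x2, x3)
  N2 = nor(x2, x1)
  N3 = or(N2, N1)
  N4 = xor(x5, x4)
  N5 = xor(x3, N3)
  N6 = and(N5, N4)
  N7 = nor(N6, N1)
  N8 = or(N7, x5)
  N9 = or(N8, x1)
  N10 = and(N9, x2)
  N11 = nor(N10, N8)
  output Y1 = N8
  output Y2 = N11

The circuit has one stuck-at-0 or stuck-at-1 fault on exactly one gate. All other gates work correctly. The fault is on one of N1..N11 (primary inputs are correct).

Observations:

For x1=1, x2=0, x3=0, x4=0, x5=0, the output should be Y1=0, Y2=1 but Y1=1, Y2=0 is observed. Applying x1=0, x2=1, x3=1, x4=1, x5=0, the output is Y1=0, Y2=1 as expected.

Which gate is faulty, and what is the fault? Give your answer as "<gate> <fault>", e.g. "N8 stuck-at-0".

N1 stuck-at-0

Fault-free values for test 1 (x1=1, x2=0, x3=0, x4=0, x5=0): N1=1, N2=0, N3=1, N4=0, N5=1, N6=0, N7=0, N8=0, N9=1, N10=0, N11=1, giving Y1=0, Y2=1. Observed Y1=1, Y2=0.
Test 1: faults giving observed Y1=1, Y2=0 are {N1 stuck-at-0, N7 stuck-at-1, N8 stuck-at-1}.
Test 2 (x1=0, x2=1, x3=1, x4=1, x5=0): fault-free N1=0, N2=0, N3=0, N4=1, N5=1, N6=1, N7=0, N8=0, N9=0, N10=0, N11=1 → Y1=0, Y2=1; observed Y1=0, Y2=1. Eliminates N7 stuck-at-1, N8 stuck-at-1.
Only N1 stuck-at-0 is consistent with every test.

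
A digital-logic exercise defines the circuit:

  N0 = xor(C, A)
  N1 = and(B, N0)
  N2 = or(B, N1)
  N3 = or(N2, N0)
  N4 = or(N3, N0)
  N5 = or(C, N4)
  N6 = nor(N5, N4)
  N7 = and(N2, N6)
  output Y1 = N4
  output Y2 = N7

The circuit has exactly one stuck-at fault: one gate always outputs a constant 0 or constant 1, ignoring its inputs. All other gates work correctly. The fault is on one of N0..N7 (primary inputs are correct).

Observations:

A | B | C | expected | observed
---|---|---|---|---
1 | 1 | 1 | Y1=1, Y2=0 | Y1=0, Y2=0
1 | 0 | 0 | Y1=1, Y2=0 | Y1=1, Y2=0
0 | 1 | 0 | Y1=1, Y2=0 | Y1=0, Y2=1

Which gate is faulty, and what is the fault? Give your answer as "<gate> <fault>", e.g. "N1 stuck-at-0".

N3 stuck-at-0

Fault-free values for test 1 (A=1, B=1, C=1): N0=0, N1=0, N2=1, N3=1, N4=1, N5=1, N6=0, N7=0, giving Y1=1, Y2=0. Observed Y1=0, Y2=0.
Test 1: faults giving observed Y1=0, Y2=0 are {N2 stuck-at-0, N3 stuck-at-0, N4 stuck-at-0}.
Test 2 (A=1, B=0, C=0): fault-free N0=1, N1=0, N2=0, N3=1, N4=1, N5=1, N6=0, N7=0 → Y1=1, Y2=0; observed Y1=1, Y2=0. Eliminates N4 stuck-at-0.
Test 3 (A=0, B=1, C=0): fault-free N0=0, N1=0, N2=1, N3=1, N4=1, N5=1, N6=0, N7=0 → Y1=1, Y2=0; observed Y1=0, Y2=1. Eliminates N2 stuck-at-0.
Only N3 stuck-at-0 is consistent with every test.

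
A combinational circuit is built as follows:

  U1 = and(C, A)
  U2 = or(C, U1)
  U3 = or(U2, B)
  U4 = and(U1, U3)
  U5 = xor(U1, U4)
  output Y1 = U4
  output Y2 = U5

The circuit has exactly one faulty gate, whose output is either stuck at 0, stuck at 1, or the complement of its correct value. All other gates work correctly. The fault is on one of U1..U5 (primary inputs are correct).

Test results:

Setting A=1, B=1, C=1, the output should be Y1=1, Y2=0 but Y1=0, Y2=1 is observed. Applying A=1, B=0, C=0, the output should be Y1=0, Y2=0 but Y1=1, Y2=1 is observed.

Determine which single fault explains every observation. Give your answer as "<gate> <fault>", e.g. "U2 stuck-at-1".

U4 inverted output

Fault-free values for test 1 (A=1, B=1, C=1): U1=1, U2=1, U3=1, U4=1, U5=0, giving Y1=1, Y2=0. Observed Y1=0, Y2=1.
Test 1: faults giving observed Y1=0, Y2=1 are {U3 stuck-at-0, U3 inverted output, U4 stuck-at-0, U4 inverted output}.
Test 2 (A=1, B=0, C=0): fault-free U1=0, U2=0, U3=0, U4=0, U5=0 → Y1=0, Y2=0; observed Y1=1, Y2=1. Eliminates U3 stuck-at-0, U3 inverted output, U4 stuck-at-0.
Only U4 inverted output is consistent with every test.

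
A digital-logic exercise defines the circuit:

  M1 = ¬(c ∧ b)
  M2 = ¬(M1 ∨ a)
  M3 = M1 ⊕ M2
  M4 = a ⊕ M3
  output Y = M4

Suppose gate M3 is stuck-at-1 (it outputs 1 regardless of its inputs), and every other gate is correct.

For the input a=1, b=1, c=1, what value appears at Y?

Propagate with M3 forced: M1=0, M2=0, M3=1 [stuck-at-1], M4=0.
So Y = 0. (Without the fault it would be 1.)

0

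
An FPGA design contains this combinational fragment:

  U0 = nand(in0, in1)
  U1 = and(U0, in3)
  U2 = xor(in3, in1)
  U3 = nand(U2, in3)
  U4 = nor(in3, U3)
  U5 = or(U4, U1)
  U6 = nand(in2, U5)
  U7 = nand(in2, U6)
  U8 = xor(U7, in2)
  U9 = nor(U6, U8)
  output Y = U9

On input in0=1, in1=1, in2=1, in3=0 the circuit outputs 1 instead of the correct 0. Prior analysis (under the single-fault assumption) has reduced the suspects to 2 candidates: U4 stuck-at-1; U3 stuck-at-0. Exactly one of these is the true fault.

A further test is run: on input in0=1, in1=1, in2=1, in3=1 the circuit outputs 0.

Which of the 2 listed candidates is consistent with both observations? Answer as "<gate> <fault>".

U3 stuck-at-0

Evaluate each candidate on input in0=1, in1=1, in2=1, in3=1:
  U4 stuck-at-1: U0=0, U1=0, U2=0, U3=1, U4=1 [stuck-at-1], U5=1, U6=0, U7=1, U8=0, U9=1 → 1 — eliminated
  U3 stuck-at-0: U0=0, U1=0, U2=0, U3=0 [stuck-at-0], U4=0, U5=0, U6=1, U7=0, U8=1, U9=0 → 0 — matches
Only U3 stuck-at-0 reproduces the observed 0.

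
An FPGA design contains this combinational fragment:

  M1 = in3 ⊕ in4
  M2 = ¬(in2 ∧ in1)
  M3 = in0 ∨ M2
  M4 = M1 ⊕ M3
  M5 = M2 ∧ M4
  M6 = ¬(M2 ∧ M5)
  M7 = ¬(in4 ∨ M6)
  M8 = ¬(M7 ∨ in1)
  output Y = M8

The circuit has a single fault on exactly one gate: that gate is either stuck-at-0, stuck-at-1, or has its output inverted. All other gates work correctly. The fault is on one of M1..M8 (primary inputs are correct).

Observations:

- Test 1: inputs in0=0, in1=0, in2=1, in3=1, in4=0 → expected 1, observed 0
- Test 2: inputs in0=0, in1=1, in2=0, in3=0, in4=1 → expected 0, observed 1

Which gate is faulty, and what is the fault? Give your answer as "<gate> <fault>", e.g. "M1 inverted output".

M8 inverted output

Fault-free values for test 1 (in0=0, in1=0, in2=1, in3=1, in4=0): M1=1, M2=1, M3=1, M4=0, M5=0, M6=1, M7=0, M8=1, giving Y=1. Observed 0.
Test 1: faults giving observed 0 are {M1 stuck-at-0, M1 inverted output, M3 stuck-at-0, M3 inverted output, M4 stuck-at-1, M4 inverted output, M5 stuck-at-1, M5 inverted output, M6 stuck-at-0, M6 inverted output, M7 stuck-at-1, M7 inverted output, M8 stuck-at-0, M8 inverted output}.
Test 2 (in0=0, in1=1, in2=0, in3=0, in4=1): fault-free M1=1, M2=1, M3=1, M4=0, M5=0, M6=1, M7=0, M8=0 → 0; observed 1. Eliminates M1 stuck-at-0, M1 inverted output, M3 stuck-at-0, M3 inverted output, M4 stuck-at-1, M4 inverted output, M5 stuck-at-1, M5 inverted output, M6 stuck-at-0, M6 inverted output, M7 stuck-at-1, M7 inverted output, M8 stuck-at-0.
Only M8 inverted output is consistent with every test.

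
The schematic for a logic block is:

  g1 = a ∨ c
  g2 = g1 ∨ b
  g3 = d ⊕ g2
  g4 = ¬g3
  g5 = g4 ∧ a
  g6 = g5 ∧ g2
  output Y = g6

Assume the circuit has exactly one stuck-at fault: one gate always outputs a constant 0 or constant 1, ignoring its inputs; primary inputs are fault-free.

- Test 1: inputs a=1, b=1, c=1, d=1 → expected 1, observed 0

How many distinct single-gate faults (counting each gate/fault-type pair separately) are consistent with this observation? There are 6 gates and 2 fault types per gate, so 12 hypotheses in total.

5

Fault-free: g1=1, g2=1, g3=0, g4=1, g5=1, g6=1 → 1. Observed 0.
  g1 stuck-at-0: output 1 ✗
  g1 stuck-at-1: output 1 ✗
  g2 stuck-at-0: output 0 ✓
  g2 stuck-at-1: output 1 ✗
  g3 stuck-at-0: output 1 ✗
  g3 stuck-at-1: output 0 ✓
  g4 stuck-at-0: output 0 ✓
  g4 stuck-at-1: output 1 ✗
  g5 stuck-at-0: output 0 ✓
  g5 stuck-at-1: output 1 ✗
  g6 stuck-at-0: output 0 ✓
  g6 stuck-at-1: output 1 ✗
Consistent faults: {g2 stuck-at-0, g3 stuck-at-1, g4 stuck-at-0, g5 stuck-at-0, g6 stuck-at-0} — 5 in all.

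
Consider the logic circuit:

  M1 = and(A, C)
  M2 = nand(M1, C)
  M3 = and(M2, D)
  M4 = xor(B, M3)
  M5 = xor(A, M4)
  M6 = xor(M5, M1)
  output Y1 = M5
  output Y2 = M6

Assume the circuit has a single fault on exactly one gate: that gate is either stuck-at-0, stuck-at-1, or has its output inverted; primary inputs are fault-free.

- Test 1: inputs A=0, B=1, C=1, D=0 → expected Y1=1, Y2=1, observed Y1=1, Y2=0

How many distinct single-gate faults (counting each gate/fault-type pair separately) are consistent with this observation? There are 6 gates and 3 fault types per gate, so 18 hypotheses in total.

Fault-free: M1=0, M2=1, M3=0, M4=1, M5=1, M6=1 → Y1=1, Y2=1. Observed Y1=1, Y2=0.
  M1: stuck-at-1, inverted output ✓; others ✗
  M2: none of the 3 fault types match ✗
  M3: none of the 3 fault types match ✗
  M4: none of the 3 fault types match ✗
  M5: none of the 3 fault types match ✗
  M6: stuck-at-0, inverted output ✓; others ✗
Consistent faults: {M1 stuck-at-1, M1 inverted output, M6 stuck-at-0, M6 inverted output} — 4 in all.

4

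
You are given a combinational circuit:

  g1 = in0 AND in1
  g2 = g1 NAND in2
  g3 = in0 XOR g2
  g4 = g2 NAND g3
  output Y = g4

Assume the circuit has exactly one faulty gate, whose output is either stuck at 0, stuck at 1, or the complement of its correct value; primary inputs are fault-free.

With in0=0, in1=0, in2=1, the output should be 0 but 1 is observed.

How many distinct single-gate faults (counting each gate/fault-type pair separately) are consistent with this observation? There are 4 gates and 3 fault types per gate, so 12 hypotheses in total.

8

Fault-free: g1=0, g2=1, g3=1, g4=0 → 0. Observed 1.
  g1 stuck-at-0: output 0 ✗
  g1 stuck-at-1: output 1 ✓
  g1 inverted output: output 1 ✓
  g2 stuck-at-0: output 1 ✓
  g2 stuck-at-1: output 0 ✗
  g2 inverted output: output 1 ✓
  g3 stuck-at-0: output 1 ✓
  g3 stuck-at-1: output 0 ✗
  g3 inverted output: output 1 ✓
  g4 stuck-at-0: output 0 ✗
  g4 stuck-at-1: output 1 ✓
  g4 inverted output: output 1 ✓
Consistent faults: {g1 stuck-at-1, g1 inverted output, g2 stuck-at-0, g2 inverted output, g3 stuck-at-0, g3 inverted output, g4 stuck-at-1, g4 inverted output} — 8 in all.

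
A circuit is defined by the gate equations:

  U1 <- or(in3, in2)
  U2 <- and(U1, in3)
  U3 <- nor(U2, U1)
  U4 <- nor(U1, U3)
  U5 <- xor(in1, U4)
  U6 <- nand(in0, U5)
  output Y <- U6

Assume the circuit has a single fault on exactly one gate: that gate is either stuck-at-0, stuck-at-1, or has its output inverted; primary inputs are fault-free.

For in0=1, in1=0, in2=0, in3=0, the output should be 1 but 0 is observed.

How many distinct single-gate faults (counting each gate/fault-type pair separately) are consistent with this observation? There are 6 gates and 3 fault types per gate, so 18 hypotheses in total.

Fault-free: U1=0, U2=0, U3=1, U4=0, U5=0, U6=1 → 1. Observed 0.
  U1: none of the 3 fault types match ✗
  U2: stuck-at-1, inverted output ✓; others ✗
  U3: stuck-at-0, inverted output ✓; others ✗
  U4: stuck-at-1, inverted output ✓; others ✗
  U5: stuck-at-1, inverted output ✓; others ✗
  U6: stuck-at-0, inverted output ✓; others ✗
Consistent faults: {U2 stuck-at-1, U2 inverted output, U3 stuck-at-0, U3 inverted output, U4 stuck-at-1, U4 inverted output, U5 stuck-at-1, U5 inverted output, U6 stuck-at-0, U6 inverted output} — 10 in all.

10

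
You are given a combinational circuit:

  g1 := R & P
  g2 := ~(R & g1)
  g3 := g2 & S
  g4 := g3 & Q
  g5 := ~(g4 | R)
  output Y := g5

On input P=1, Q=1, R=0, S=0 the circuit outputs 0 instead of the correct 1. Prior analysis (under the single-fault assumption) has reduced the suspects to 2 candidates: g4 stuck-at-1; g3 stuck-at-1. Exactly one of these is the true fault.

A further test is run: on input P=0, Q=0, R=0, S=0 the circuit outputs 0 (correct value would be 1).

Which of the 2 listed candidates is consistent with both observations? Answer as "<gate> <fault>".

Evaluate each candidate on input P=0, Q=0, R=0, S=0:
  g4 stuck-at-1: g1=0, g2=1, g3=0, g4=1 [stuck-at-1], g5=0 → 0 — matches
  g3 stuck-at-1: g1=0, g2=1, g3=1 [stuck-at-1], g4=0, g5=1 → 1 — eliminated
Only g4 stuck-at-1 reproduces the observed 0.

g4 stuck-at-1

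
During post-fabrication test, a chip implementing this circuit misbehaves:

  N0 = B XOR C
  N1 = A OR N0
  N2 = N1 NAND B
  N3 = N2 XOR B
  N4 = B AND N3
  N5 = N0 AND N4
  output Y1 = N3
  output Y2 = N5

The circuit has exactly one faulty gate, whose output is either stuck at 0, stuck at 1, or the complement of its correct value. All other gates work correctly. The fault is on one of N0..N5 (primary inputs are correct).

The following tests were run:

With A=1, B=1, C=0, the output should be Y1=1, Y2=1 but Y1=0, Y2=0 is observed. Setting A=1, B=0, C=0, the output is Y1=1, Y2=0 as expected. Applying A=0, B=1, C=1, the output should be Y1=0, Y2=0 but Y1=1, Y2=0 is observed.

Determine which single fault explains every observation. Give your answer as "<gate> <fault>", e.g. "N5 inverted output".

N1 inverted output

Fault-free values for test 1 (A=1, B=1, C=0): N0=1, N1=1, N2=0, N3=1, N4=1, N5=1, giving Y1=1, Y2=1. Observed Y1=0, Y2=0.
Test 1: faults giving observed Y1=0, Y2=0 are {N1 stuck-at-0, N1 inverted output, N2 stuck-at-1, N2 inverted output, N3 stuck-at-0, N3 inverted output}.
Test 2 (A=1, B=0, C=0): fault-free N0=0, N1=1, N2=1, N3=1, N4=0, N5=0 → Y1=1, Y2=0; observed Y1=1, Y2=0. Eliminates N2 inverted output, N3 stuck-at-0, N3 inverted output.
Test 3 (A=0, B=1, C=1): fault-free N0=0, N1=0, N2=1, N3=0, N4=0, N5=0 → Y1=0, Y2=0; observed Y1=1, Y2=0. Eliminates N1 stuck-at-0, N2 stuck-at-1.
Only N1 inverted output is consistent with every test.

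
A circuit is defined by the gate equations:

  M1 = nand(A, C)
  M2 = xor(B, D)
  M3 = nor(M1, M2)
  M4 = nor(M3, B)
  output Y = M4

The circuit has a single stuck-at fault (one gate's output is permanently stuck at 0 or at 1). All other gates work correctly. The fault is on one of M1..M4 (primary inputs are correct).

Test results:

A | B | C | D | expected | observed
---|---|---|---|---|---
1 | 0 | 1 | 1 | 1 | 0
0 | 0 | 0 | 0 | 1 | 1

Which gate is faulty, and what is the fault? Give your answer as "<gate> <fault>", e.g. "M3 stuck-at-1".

Fault-free values for test 1 (A=1, B=0, C=1, D=1): M1=0, M2=1, M3=0, M4=1, giving Y=1. Observed 0.
Test 1: faults giving observed 0 are {M2 stuck-at-0, M3 stuck-at-1, M4 stuck-at-0}.
Test 2 (A=0, B=0, C=0, D=0): fault-free M1=1, M2=0, M3=0, M4=1 → 1; observed 1. Eliminates M3 stuck-at-1, M4 stuck-at-0.
Only M2 stuck-at-0 is consistent with every test.

M2 stuck-at-0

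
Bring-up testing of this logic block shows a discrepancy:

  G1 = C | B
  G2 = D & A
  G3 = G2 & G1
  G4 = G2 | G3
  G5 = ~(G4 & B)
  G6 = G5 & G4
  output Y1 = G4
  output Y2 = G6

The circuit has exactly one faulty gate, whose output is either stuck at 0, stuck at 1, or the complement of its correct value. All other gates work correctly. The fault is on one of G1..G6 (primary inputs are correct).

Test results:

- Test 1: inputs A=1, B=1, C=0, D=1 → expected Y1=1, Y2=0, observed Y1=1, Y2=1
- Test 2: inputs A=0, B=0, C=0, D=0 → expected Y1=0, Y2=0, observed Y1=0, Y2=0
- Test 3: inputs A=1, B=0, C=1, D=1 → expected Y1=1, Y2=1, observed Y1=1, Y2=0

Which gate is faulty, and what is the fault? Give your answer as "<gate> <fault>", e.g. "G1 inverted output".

G5 inverted output

Fault-free values for test 1 (A=1, B=1, C=0, D=1): G1=1, G2=1, G3=1, G4=1, G5=0, G6=0, giving Y1=1, Y2=0. Observed Y1=1, Y2=1.
Test 1: faults giving observed Y1=1, Y2=1 are {G5 stuck-at-1, G5 inverted output, G6 stuck-at-1, G6 inverted output}.
Test 2 (A=0, B=0, C=0, D=0): fault-free G1=0, G2=0, G3=0, G4=0, G5=1, G6=0 → Y1=0, Y2=0; observed Y1=0, Y2=0. Eliminates G6 stuck-at-1, G6 inverted output.
Test 3 (A=1, B=0, C=1, D=1): fault-free G1=1, G2=1, G3=1, G4=1, G5=1, G6=1 → Y1=1, Y2=1; observed Y1=1, Y2=0. Eliminates G5 stuck-at-1.
Only G5 inverted output is consistent with every test.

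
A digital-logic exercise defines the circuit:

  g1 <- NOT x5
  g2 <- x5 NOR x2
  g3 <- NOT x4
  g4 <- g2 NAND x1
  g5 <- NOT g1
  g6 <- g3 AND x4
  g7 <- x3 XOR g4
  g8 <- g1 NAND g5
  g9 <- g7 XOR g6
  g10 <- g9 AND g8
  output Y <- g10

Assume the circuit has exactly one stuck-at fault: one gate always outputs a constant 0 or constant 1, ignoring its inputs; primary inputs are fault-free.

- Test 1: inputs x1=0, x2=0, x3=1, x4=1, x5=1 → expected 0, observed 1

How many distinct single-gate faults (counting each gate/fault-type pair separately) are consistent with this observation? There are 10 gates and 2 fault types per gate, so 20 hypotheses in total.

Fault-free: g1=0, g2=0, g3=0, g4=1, g5=1, g6=0, g7=0, g8=1, g9=0, g10=0 → 0. Observed 1.
  g1: none of the 2 fault types match ✗
  g2: none of the 2 fault types match ✗
  g3: stuck-at-1 ✓; others ✗
  g4: stuck-at-0 ✓; others ✗
  g5: none of the 2 fault types match ✗
  g6: stuck-at-1 ✓; others ✗
  g7: stuck-at-1 ✓; others ✗
  g8: none of the 2 fault types match ✗
  g9: stuck-at-1 ✓; others ✗
  g10: stuck-at-1 ✓; others ✗
Consistent faults: {g3 stuck-at-1, g4 stuck-at-0, g6 stuck-at-1, g7 stuck-at-1, g9 stuck-at-1, g10 stuck-at-1} — 6 in all.

6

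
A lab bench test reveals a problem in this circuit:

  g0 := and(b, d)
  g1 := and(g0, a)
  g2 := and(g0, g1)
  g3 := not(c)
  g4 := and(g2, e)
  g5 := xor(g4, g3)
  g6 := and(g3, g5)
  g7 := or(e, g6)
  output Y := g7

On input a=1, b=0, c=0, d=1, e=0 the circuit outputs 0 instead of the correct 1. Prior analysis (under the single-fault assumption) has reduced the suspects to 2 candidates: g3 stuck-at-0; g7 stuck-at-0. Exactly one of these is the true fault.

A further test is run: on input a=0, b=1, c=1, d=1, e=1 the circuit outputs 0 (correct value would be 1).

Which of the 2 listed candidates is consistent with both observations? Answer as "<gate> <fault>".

Evaluate each candidate on input a=0, b=1, c=1, d=1, e=1:
  g3 stuck-at-0: g0=1, g1=0, g2=0, g3=0 [stuck-at-0], g4=0, g5=0, g6=0, g7=1 → 1 — eliminated
  g7 stuck-at-0: g0=1, g1=0, g2=0, g3=0, g4=0, g5=0, g6=0, g7=0 [stuck-at-0] → 0 — matches
Only g7 stuck-at-0 reproduces the observed 0.

g7 stuck-at-0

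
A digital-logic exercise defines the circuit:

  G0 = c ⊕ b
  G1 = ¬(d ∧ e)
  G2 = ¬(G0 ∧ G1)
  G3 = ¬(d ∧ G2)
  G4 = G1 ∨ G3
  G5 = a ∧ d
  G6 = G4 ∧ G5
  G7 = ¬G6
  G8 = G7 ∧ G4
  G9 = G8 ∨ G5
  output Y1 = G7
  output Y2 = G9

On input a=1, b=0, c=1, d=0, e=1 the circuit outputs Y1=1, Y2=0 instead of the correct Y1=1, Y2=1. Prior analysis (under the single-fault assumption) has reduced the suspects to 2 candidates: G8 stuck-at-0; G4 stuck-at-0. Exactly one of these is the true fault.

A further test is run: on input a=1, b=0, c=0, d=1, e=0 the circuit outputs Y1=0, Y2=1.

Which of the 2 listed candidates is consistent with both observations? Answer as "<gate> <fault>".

G8 stuck-at-0

Evaluate each candidate on input a=1, b=0, c=0, d=1, e=0:
  G8 stuck-at-0: G0=0, G1=1, G2=1, G3=0, G4=1, G5=1, G6=1, G7=0, G8=0 [stuck-at-0], G9=1 → Y1=0, Y2=1 — matches
  G4 stuck-at-0: G0=0, G1=1, G2=1, G3=0, G4=0 [stuck-at-0], G5=1, G6=0, G7=1, G8=0, G9=1 → Y1=1, Y2=1 — eliminated
Only G8 stuck-at-0 reproduces the observed Y1=0, Y2=1.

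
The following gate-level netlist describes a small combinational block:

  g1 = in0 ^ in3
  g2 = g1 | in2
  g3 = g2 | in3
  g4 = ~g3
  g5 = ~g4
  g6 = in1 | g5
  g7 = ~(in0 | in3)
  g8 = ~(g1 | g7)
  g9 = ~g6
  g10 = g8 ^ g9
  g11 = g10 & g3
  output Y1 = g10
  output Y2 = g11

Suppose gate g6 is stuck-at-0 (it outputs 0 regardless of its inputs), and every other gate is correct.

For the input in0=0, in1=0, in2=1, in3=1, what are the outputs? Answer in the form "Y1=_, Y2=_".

Y1=1, Y2=1

Propagate with g6 forced: g1=1, g2=1, g3=1, g4=0, g5=1, g6=0 [stuck-at-0], g7=0, g8=0, g9=1, g10=1, g11=1.
So the outputs are Y1=1, Y2=1. (Without the fault they would be Y1=0, Y2=0.)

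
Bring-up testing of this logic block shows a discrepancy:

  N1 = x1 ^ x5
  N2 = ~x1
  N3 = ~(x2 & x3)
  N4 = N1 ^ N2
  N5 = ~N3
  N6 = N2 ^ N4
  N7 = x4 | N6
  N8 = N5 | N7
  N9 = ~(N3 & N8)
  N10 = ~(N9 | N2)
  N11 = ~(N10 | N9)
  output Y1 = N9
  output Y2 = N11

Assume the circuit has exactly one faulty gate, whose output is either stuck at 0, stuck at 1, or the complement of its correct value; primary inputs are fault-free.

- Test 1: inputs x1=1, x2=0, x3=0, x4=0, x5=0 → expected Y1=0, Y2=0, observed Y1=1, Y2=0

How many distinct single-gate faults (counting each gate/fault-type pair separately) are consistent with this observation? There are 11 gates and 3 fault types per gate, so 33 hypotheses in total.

Fault-free: N1=1, N2=0, N3=1, N4=1, N5=0, N6=1, N7=1, N8=1, N9=0, N10=1, N11=0 → Y1=0, Y2=0. Observed Y1=1, Y2=0.
  N1: stuck-at-0, inverted output ✓; others ✗
  N2: none of the 3 fault types match ✗
  N3: stuck-at-0, inverted output ✓; others ✗
  N4: stuck-at-0, inverted output ✓; others ✗
  N5: none of the 3 fault types match ✗
  N6: stuck-at-0, inverted output ✓; others ✗
  N7: stuck-at-0, inverted output ✓; others ✗
  N8: stuck-at-0, inverted output ✓; others ✗
  N9: stuck-at-1, inverted output ✓; others ✗
  N10: none of the 3 fault types match ✗
  N11: none of the 3 fault types match ✗
Consistent faults: {N1 stuck-at-0, N1 inverted output, N3 stuck-at-0, N3 inverted output, N4 stuck-at-0, N4 inverted output, N6 stuck-at-0, N6 inverted output, N7 stuck-at-0, N7 inverted output, N8 stuck-at-0, N8 inverted output, N9 stuck-at-1, N9 inverted output} — 14 in all.

14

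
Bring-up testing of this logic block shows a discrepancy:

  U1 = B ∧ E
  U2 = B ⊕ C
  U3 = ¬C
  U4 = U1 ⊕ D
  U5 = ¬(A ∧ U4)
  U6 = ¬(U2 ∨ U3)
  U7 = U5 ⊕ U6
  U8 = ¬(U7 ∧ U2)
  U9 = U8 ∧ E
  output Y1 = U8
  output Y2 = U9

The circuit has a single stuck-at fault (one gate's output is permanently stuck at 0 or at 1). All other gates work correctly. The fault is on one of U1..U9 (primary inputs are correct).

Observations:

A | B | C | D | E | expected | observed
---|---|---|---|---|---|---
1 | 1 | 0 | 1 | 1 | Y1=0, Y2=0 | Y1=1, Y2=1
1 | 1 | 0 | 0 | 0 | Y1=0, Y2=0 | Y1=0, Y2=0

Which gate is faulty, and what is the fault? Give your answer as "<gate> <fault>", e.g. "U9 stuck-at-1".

U1 stuck-at-0

Fault-free values for test 1 (A=1, B=1, C=0, D=1, E=1): U1=1, U2=1, U3=1, U4=0, U5=1, U6=0, U7=1, U8=0, U9=0, giving Y1=0, Y2=0. Observed Y1=1, Y2=1.
Test 1: faults giving observed Y1=1, Y2=1 are {U1 stuck-at-0, U2 stuck-at-0, U4 stuck-at-1, U5 stuck-at-0, U6 stuck-at-1, U7 stuck-at-0, U8 stuck-at-1}.
Test 2 (A=1, B=1, C=0, D=0, E=0): fault-free U1=0, U2=1, U3=1, U4=0, U5=1, U6=0, U7=1, U8=0, U9=0 → Y1=0, Y2=0; observed Y1=0, Y2=0. Eliminates U2 stuck-at-0, U4 stuck-at-1, U5 stuck-at-0, U6 stuck-at-1, U7 stuck-at-0, U8 stuck-at-1.
Only U1 stuck-at-0 is consistent with every test.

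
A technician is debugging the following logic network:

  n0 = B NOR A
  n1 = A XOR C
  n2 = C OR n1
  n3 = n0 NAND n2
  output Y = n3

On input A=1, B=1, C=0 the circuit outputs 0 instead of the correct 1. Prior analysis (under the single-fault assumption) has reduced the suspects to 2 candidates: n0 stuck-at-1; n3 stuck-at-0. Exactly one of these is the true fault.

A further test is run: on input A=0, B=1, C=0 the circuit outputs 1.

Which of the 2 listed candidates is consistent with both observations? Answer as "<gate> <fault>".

Evaluate each candidate on input A=0, B=1, C=0:
  n0 stuck-at-1: n0=1 [stuck-at-1], n1=0, n2=0, n3=1 → 1 — matches
  n3 stuck-at-0: n0=0, n1=0, n2=0, n3=0 [stuck-at-0] → 0 — eliminated
Only n0 stuck-at-1 reproduces the observed 1.

n0 stuck-at-1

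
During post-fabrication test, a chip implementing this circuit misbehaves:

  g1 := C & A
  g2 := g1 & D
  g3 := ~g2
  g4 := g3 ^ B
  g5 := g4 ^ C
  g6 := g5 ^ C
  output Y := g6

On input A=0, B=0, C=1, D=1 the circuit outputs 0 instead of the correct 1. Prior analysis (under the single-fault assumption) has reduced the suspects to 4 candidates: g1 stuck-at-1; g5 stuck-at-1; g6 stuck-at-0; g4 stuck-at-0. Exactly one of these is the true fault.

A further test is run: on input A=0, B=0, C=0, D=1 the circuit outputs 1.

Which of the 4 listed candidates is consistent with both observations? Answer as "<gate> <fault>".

Evaluate each candidate on input A=0, B=0, C=0, D=1:
  g1 stuck-at-1: g1=1 [stuck-at-1], g2=1, g3=0, g4=0, g5=0, g6=0 → 0 — eliminated
  g5 stuck-at-1: g1=0, g2=0, g3=1, g4=1, g5=1 [stuck-at-1], g6=1 → 1 — matches
  g6 stuck-at-0: g1=0, g2=0, g3=1, g4=1, g5=1, g6=0 [stuck-at-0] → 0 — eliminated
  g4 stuck-at-0: g1=0, g2=0, g3=1, g4=0 [stuck-at-0], g5=0, g6=0 → 0 — eliminated
Only g5 stuck-at-1 reproduces the observed 1.

g5 stuck-at-1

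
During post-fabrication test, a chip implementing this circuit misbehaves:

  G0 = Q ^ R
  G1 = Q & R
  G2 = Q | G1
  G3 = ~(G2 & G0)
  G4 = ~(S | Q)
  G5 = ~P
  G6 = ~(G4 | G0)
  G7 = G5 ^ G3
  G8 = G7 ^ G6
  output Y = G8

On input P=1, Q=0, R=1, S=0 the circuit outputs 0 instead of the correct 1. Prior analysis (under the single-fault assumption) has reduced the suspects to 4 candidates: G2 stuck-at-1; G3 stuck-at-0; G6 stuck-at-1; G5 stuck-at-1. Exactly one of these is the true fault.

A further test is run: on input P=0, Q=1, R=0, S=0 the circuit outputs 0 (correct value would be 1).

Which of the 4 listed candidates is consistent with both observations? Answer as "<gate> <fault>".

G6 stuck-at-1

Evaluate each candidate on input P=0, Q=1, R=0, S=0:
  G2 stuck-at-1: G0=1, G1=0, G2=1 [stuck-at-1], G3=0, G4=0, G5=1, G6=0, G7=1, G8=1 → 1 — eliminated
  G3 stuck-at-0: G0=1, G1=0, G2=1, G3=0 [stuck-at-0], G4=0, G5=1, G6=0, G7=1, G8=1 → 1 — eliminated
  G6 stuck-at-1: G0=1, G1=0, G2=1, G3=0, G4=0, G5=1, G6=1 [stuck-at-1], G7=1, G8=0 → 0 — matches
  G5 stuck-at-1: G0=1, G1=0, G2=1, G3=0, G4=0, G5=1 [stuck-at-1], G6=0, G7=1, G8=1 → 1 — eliminated
Only G6 stuck-at-1 reproduces the observed 0.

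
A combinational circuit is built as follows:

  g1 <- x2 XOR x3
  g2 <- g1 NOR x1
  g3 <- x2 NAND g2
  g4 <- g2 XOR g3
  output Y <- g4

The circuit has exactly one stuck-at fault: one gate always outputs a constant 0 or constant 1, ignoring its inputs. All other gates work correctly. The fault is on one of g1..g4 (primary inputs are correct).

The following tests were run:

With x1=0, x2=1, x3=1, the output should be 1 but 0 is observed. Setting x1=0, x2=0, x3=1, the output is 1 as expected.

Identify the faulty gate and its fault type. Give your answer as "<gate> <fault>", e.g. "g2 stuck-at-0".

Fault-free values for test 1 (x1=0, x2=1, x3=1): g1=0, g2=1, g3=0, g4=1, giving Y=1. Observed 0.
Test 1: faults giving observed 0 are {g3 stuck-at-1, g4 stuck-at-0}.
Test 2 (x1=0, x2=0, x3=1): fault-free g1=1, g2=0, g3=1, g4=1 → 1; observed 1. Eliminates g4 stuck-at-0.
Only g3 stuck-at-1 is consistent with every test.

g3 stuck-at-1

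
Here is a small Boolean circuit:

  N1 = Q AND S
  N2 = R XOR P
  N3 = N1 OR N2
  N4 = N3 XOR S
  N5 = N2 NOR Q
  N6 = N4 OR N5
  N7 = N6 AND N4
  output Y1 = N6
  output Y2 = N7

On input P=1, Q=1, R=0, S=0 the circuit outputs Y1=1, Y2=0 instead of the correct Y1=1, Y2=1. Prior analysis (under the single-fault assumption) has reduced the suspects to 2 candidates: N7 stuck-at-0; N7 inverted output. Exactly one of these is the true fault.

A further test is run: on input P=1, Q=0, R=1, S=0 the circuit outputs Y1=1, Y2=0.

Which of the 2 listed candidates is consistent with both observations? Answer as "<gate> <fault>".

Evaluate each candidate on input P=1, Q=0, R=1, S=0:
  N7 stuck-at-0: N1=0, N2=0, N3=0, N4=0, N5=1, N6=1, N7=0 [stuck-at-0] → Y1=1, Y2=0 — matches
  N7 inverted output: N1=0, N2=0, N3=0, N4=0, N5=1, N6=1, N7=1 [inverted output] → Y1=1, Y2=1 — eliminated
Only N7 stuck-at-0 reproduces the observed Y1=1, Y2=0.

N7 stuck-at-0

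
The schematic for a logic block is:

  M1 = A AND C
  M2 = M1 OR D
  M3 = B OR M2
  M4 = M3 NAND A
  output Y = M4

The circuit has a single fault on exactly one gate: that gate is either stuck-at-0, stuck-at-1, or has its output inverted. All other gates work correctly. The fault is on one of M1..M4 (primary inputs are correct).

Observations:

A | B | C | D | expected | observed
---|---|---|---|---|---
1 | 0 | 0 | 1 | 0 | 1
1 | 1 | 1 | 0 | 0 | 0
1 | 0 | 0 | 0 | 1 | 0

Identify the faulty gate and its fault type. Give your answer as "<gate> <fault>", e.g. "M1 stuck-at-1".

Fault-free values for test 1 (A=1, B=0, C=0, D=1): M1=0, M2=1, M3=1, M4=0, giving Y=0. Observed 1.
Test 1: faults giving observed 1 are {M2 stuck-at-0, M2 inverted output, M3 stuck-at-0, M3 inverted output, M4 stuck-at-1, M4 inverted output}.
Test 2 (A=1, B=1, C=1, D=0): fault-free M1=1, M2=1, M3=1, M4=0 → 0; observed 0. Eliminates M3 stuck-at-0, M3 inverted output, M4 stuck-at-1, M4 inverted output.
Test 3 (A=1, B=0, C=0, D=0): fault-free M1=0, M2=0, M3=0, M4=1 → 1; observed 0. Eliminates M2 stuck-at-0.
Only M2 inverted output is consistent with every test.

M2 inverted output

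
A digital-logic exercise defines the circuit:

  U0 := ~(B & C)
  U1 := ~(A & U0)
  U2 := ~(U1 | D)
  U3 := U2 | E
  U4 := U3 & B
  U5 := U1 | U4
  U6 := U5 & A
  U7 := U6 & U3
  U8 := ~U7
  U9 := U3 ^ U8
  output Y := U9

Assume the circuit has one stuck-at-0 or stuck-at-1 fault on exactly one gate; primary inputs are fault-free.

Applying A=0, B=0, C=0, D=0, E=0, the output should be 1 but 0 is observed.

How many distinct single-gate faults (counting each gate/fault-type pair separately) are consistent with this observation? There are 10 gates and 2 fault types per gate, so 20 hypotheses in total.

Fault-free: U0=1, U1=1, U2=0, U3=0, U4=0, U5=1, U6=0, U7=0, U8=1, U9=1 → 1. Observed 0.
  U0: none of the 2 fault types match ✗
  U1: stuck-at-0 ✓; others ✗
  U2: stuck-at-1 ✓; others ✗
  U3: stuck-at-1 ✓; others ✗
  U4: none of the 2 fault types match ✗
  U5: none of the 2 fault types match ✗
  U6: none of the 2 fault types match ✗
  U7: stuck-at-1 ✓; others ✗
  U8: stuck-at-0 ✓; others ✗
  U9: stuck-at-0 ✓; others ✗
Consistent faults: {U1 stuck-at-0, U2 stuck-at-1, U3 stuck-at-1, U7 stuck-at-1, U8 stuck-at-0, U9 stuck-at-0} — 6 in all.

6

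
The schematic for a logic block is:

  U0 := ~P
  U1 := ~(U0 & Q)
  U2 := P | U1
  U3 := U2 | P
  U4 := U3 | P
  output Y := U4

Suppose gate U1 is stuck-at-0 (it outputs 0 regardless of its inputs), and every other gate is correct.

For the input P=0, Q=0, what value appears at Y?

0

Propagate with U1 forced: U0=1, U1=0 [stuck-at-0], U2=0, U3=0, U4=0.
So Y = 0. (Without the fault it would be 1.)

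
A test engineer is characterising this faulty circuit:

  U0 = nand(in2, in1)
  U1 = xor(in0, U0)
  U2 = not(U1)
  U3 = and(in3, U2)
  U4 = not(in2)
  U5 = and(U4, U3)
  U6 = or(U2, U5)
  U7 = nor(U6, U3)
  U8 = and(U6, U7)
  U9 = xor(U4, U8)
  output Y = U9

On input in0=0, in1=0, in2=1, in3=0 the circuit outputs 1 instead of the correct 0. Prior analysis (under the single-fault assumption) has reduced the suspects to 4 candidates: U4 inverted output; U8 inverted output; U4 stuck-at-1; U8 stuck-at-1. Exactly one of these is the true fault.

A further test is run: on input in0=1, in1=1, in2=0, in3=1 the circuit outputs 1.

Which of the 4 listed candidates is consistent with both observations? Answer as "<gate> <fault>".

Evaluate each candidate on input in0=1, in1=1, in2=0, in3=1:
  U4 inverted output: U0=1, U1=0, U2=1, U3=1, U4=0 [inverted output], U5=0, U6=1, U7=0, U8=0, U9=0 → 0 — eliminated
  U8 inverted output: U0=1, U1=0, U2=1, U3=1, U4=1, U5=1, U6=1, U7=0, U8=1 [inverted output], U9=0 → 0 — eliminated
  U4 stuck-at-1: U0=1, U1=0, U2=1, U3=1, U4=1 [stuck-at-1], U5=1, U6=1, U7=0, U8=0, U9=1 → 1 — matches
  U8 stuck-at-1: U0=1, U1=0, U2=1, U3=1, U4=1, U5=1, U6=1, U7=0, U8=1 [stuck-at-1], U9=0 → 0 — eliminated
Only U4 stuck-at-1 reproduces the observed 1.

U4 stuck-at-1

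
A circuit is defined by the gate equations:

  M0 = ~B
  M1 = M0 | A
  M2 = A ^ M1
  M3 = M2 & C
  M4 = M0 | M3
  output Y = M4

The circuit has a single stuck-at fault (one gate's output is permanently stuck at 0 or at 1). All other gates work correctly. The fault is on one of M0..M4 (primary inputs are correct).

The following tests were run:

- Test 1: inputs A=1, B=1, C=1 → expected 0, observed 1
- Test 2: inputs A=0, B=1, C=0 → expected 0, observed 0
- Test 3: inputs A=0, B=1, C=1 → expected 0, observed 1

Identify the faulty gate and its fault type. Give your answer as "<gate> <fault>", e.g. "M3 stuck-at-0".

Fault-free values for test 1 (A=1, B=1, C=1): M0=0, M1=1, M2=0, M3=0, M4=0, giving Y=0. Observed 1.
Test 1: faults giving observed 1 are {M0 stuck-at-1, M1 stuck-at-0, M2 stuck-at-1, M3 stuck-at-1, M4 stuck-at-1}.
Test 2 (A=0, B=1, C=0): fault-free M0=0, M1=0, M2=0, M3=0, M4=0 → 0; observed 0. Eliminates M0 stuck-at-1, M3 stuck-at-1, M4 stuck-at-1.
Test 3 (A=0, B=1, C=1): fault-free M0=0, M1=0, M2=0, M3=0, M4=0 → 0; observed 1. Eliminates M1 stuck-at-0.
Only M2 stuck-at-1 is consistent with every test.

M2 stuck-at-1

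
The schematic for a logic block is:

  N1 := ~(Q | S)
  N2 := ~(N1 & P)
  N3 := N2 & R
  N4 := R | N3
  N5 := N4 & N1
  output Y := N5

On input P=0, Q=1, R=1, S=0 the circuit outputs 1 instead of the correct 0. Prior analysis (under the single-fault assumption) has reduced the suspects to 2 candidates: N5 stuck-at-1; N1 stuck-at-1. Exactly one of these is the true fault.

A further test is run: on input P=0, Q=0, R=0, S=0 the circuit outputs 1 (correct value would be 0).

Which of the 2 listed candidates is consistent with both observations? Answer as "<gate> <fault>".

Evaluate each candidate on input P=0, Q=0, R=0, S=0:
  N5 stuck-at-1: N1=1, N2=1, N3=0, N4=0, N5=1 [stuck-at-1] → 1 — matches
  N1 stuck-at-1: N1=1 [stuck-at-1], N2=1, N3=0, N4=0, N5=0 → 0 — eliminated
Only N5 stuck-at-1 reproduces the observed 1.

N5 stuck-at-1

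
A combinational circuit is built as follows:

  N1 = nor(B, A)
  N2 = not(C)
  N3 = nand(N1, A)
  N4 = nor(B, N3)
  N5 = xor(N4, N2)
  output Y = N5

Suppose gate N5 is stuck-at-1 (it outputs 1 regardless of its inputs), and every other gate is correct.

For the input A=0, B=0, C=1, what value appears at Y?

Propagate with N5 forced: N1=1, N2=0, N3=1, N4=0, N5=1 [stuck-at-1].
So Y = 1. (Without the fault it would be 0.)

1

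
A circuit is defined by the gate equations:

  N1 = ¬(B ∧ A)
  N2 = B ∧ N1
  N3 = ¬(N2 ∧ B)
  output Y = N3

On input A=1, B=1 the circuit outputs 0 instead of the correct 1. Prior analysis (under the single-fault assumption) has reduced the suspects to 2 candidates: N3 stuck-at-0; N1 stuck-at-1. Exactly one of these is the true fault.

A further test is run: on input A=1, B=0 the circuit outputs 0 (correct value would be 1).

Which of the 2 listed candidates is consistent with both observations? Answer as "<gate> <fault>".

Evaluate each candidate on input A=1, B=0:
  N3 stuck-at-0: N1=1, N2=0, N3=0 [stuck-at-0] → 0 — matches
  N1 stuck-at-1: N1=1 [stuck-at-1], N2=0, N3=1 → 1 — eliminated
Only N3 stuck-at-0 reproduces the observed 0.

N3 stuck-at-0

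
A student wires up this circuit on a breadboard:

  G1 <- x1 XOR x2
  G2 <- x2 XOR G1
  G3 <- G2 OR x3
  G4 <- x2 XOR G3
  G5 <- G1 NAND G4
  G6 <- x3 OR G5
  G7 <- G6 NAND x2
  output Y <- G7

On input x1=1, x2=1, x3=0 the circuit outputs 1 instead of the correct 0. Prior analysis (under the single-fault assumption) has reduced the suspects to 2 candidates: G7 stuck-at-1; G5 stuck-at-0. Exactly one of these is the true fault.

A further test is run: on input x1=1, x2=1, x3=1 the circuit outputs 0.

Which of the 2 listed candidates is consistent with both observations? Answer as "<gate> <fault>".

Evaluate each candidate on input x1=1, x2=1, x3=1:
  G7 stuck-at-1: G1=0, G2=1, G3=1, G4=0, G5=1, G6=1, G7=1 [stuck-at-1] → 1 — eliminated
  G5 stuck-at-0: G1=0, G2=1, G3=1, G4=0, G5=0 [stuck-at-0], G6=1, G7=0 → 0 — matches
Only G5 stuck-at-0 reproduces the observed 0.

G5 stuck-at-0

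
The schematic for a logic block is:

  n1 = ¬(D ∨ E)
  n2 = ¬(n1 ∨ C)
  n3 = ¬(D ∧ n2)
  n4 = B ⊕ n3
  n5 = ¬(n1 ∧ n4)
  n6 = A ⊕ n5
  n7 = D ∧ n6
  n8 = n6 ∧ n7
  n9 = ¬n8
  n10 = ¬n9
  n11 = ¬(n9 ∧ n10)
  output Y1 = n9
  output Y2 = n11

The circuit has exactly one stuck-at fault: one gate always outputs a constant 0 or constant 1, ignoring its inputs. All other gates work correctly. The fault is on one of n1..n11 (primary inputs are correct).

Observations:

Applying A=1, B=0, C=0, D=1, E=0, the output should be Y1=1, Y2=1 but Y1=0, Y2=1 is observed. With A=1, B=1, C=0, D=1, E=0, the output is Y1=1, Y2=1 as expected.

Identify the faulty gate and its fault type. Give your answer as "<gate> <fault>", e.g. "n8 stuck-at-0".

n1 stuck-at-1

Fault-free values for test 1 (A=1, B=0, C=0, D=1, E=0): n1=0, n2=1, n3=0, n4=0, n5=1, n6=0, n7=0, n8=0, n9=1, n10=0, n11=1, giving Y1=1, Y2=1. Observed Y1=0, Y2=1.
Test 1: faults giving observed Y1=0, Y2=1 are {n1 stuck-at-1, n5 stuck-at-0, n6 stuck-at-1, n8 stuck-at-1, n9 stuck-at-0}.
Test 2 (A=1, B=1, C=0, D=1, E=0): fault-free n1=0, n2=1, n3=0, n4=1, n5=1, n6=0, n7=0, n8=0, n9=1, n10=0, n11=1 → Y1=1, Y2=1; observed Y1=1, Y2=1. Eliminates n5 stuck-at-0, n6 stuck-at-1, n8 stuck-at-1, n9 stuck-at-0.
Only n1 stuck-at-1 is consistent with every test.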